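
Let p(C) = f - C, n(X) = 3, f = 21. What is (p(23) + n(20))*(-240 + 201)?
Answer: -39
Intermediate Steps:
p(C) = 21 - C
(p(23) + n(20))*(-240 + 201) = ((21 - 1*23) + 3)*(-240 + 201) = ((21 - 23) + 3)*(-39) = (-2 + 3)*(-39) = 1*(-39) = -39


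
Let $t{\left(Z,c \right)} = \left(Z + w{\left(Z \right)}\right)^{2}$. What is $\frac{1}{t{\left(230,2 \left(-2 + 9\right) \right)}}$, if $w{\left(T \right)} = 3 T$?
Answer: $\frac{1}{846400} \approx 1.1815 \cdot 10^{-6}$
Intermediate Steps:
$t{\left(Z,c \right)} = 16 Z^{2}$ ($t{\left(Z,c \right)} = \left(Z + 3 Z\right)^{2} = \left(4 Z\right)^{2} = 16 Z^{2}$)
$\frac{1}{t{\left(230,2 \left(-2 + 9\right) \right)}} = \frac{1}{16 \cdot 230^{2}} = \frac{1}{16 \cdot 52900} = \frac{1}{846400}$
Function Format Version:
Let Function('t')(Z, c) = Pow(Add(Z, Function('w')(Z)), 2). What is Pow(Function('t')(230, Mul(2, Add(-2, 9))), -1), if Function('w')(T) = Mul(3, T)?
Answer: Rational(1, 846400) ≈ 1.1815e-6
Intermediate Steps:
Function('t')(Z, c) = Mul(16, Pow(Z, 2)) (Function('t')(Z, c) = Pow(Add(Z, Mul(3, Z)), 2) = Pow(Mul(4, Z), 2) = Mul(16, Pow(Z, 2)))
Pow(Function('t')(230, Mul(2, Add(-2, 9))), -1) = Pow(Mul(16, Pow(230, 2)), -1) = Pow(Mul(16, 52900), -1) = Pow(846400, -1) = Rational(1, 846400)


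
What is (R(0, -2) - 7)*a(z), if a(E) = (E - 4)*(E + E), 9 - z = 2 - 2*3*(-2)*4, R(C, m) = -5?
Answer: -44280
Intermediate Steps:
z = -41 (z = 9 - (2 - 2*3*(-2)*4) = 9 - (2 - (-12)*4) = 9 - (2 - 2*(-24)) = 9 - (2 + 48) = 9 - 1*50 = 9 - 50 = -41)
a(E) = 2*E*(-4 + E) (a(E) = (-4 + E)*(2*E) = 2*E*(-4 + E))
(R(0, -2) - 7)*a(z) = (-5 - 7)*(2*(-41)*(-4 - 41)) = -24*(-41)*(-45) = -12*3690 = -44280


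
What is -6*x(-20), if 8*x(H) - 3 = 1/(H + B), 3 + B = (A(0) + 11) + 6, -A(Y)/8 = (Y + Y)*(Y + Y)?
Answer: -17/8 ≈ -2.1250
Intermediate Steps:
A(Y) = -32*Y**2 (A(Y) = -8*(Y + Y)*(Y + Y) = -8*2*Y*2*Y = -32*Y**2)
B = 14 (B = -3 + ((-32*0**2 + 11) + 6) = -3 + ((-32*0 + 11) + 6) = -3 + ((0 + 11) + 6) = -3 + (11 + 6) = -3 + 17 = 14)
x(H) = 3/8 + 1/(8*(14 + H)) (x(H) = 3/8 + 1/(8*(H + 14)) = 3/8 + 1/(8*(14 + H)))
-6*x(-20) = -3*(43 + 3*(-20))/(4*(14 - 20)) = -3*(43 - 60)/(4*(-6)) = -3*(-1)*(-17)/(4*6) = -6*17/48 = -17/8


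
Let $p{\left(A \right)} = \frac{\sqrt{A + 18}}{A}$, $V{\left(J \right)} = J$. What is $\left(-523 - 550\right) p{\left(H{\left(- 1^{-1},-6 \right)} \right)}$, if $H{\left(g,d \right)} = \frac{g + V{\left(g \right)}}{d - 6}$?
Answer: $- 1073 \sqrt{654} \approx -27440.0$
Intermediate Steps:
$H{\left(g,d \right)} = \frac{2 g}{-6 + d}$ ($H{\left(g,d \right)} = \frac{g + g}{d - 6} = \frac{2 g}{-6 + d}$)
$p{\left(A \right)} = \frac{\sqrt{18 + A}}{A}$
$\left(-523 - 550\right) p{\left(H{\left(- 1^{-1},-6 \right)} \right)} = \left(-523 - 550\right) \frac{\sqrt{18 + \frac{2 \left(- 1^{-1}\right)}{-6 - 6}}}{2 \left(- 1^{-1}\right) \frac{1}{-6 - 6}} = - 1073 \frac{\sqrt{18 + \frac{2 \left(\left(-1\right) 1\right)}{-12}}}{2 \left(\left(-1\right) 1\right) \frac{1}{-12}} = - 1073 \frac{\sqrt{18 + 2 \left(-1\right) \left(- \frac{1}{12}\right)}}{2 \left(-1\right) \left(- \frac{1}{12}\right)} = - 1073 \frac{1}{\frac{1}{6}} \sqrt{18 + \frac{1}{6}} = - 1073 \cdot 6 \sqrt{\frac{109}{6}} = - 1073 \cdot 6 \frac{\sqrt{654}}{6} = - 1073 \sqrt{654}$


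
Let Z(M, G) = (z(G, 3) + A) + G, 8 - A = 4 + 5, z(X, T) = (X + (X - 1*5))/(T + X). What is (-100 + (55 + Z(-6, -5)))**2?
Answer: 7569/4 ≈ 1892.3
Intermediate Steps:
z(X, T) = (-5 + 2*X)/(T + X) (z(X, T) = (X + (X - 5))/(T + X) = (X + (-5 + X))/(T + X) = (-5 + 2*X)/(T + X))
A = -1 (A = 8 - (4 + 5) = 8 - 1*9 = 8 - 9 = -1)
Z(M, G) = -1 + G + (-5 + 2*G)/(3 + G) (Z(M, G) = ((-5 + 2*G)/(3 + G) - 1) + G = (-1 + (-5 + 2*G)/(3 + G)) + G = -1 + G + (-5 + 2*G)/(3 + G))
(-100 + (55 + Z(-6, -5)))**2 = (-100 + (55 + (-8 + (-5)**2 + 4*(-5))/(3 - 5)))**2 = (-100 + (55 + (-8 + 25 - 20)/(-2)))**2 = (-100 + (55 - 1/2*(-3)))**2 = (-100 + (55 + 3/2))**2 = (-100 + 113/2)**2 = (-87/2)**2 = 7569/4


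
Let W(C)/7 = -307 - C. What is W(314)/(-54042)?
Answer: 1449/18014 ≈ 0.080437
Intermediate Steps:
W(C) = -2149 - 7*C (W(C) = 7*(-307 - C) = -2149 - 7*C)
W(314)/(-54042) = (-2149 - 7*314)/(-54042) = (-2149 - 2198)*(-1/54042) = -4347*(-1/54042) = 1449/18014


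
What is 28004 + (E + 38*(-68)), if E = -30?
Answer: 25390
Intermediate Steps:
28004 + (E + 38*(-68)) = 28004 + (-30 + 38*(-68)) = 28004 + (-30 - 2584) = 28004 - 2614 = 25390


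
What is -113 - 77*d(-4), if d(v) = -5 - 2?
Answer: 426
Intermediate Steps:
d(v) = -7
-113 - 77*d(-4) = -113 - 77*(-7) = -113 + 539 = 426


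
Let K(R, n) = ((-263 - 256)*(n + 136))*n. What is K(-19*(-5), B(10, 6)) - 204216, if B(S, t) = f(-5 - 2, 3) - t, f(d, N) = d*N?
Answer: 1323201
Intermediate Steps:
f(d, N) = N*d
B(S, t) = -21 - t (B(S, t) = 3*(-5 - 2) - t = 3*(-7) - t = -21 - t)
K(R, n) = n*(-70584 - 519*n) (K(R, n) = (-519*(136 + n))*n = (-70584 - 519*n)*n = n*(-70584 - 519*n))
K(-19*(-5), B(10, 6)) - 204216 = -519*(-21 - 1*6)*(136 + (-21 - 1*6)) - 204216 = -519*(-21 - 6)*(136 + (-21 - 6)) - 204216 = -519*(-27)*(136 - 27) - 204216 = -519*(-27)*109 - 204216 = 1527417 - 204216 = 1323201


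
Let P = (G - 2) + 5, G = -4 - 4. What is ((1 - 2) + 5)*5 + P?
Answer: 15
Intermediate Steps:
G = -8
P = -5 (P = (-8 - 2) + 5 = -10 + 5 = -5)
((1 - 2) + 5)*5 + P = ((1 - 2) + 5)*5 - 5 = (-1 + 5)*5 - 5 = 4*5 - 5 = 20 - 5 = 15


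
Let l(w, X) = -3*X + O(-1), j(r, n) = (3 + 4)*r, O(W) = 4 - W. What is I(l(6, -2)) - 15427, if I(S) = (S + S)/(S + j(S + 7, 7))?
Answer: -2113477/137 ≈ -15427.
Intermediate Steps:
j(r, n) = 7*r
l(w, X) = 5 - 3*X (l(w, X) = -3*X + (4 - 1*(-1)) = -3*X + (4 + 1) = -3*X + 5 = 5 - 3*X)
I(S) = 2*S/(49 + 8*S) (I(S) = (S + S)/(S + 7*(S + 7)) = (2*S)/(S + 7*(7 + S)) = (2*S)/(S + (49 + 7*S)) = (2*S)/(49 + 8*S) = 2*S/(49 + 8*S))
I(l(6, -2)) - 15427 = 2*(5 - 3*(-2))/(49 + 8*(5 - 3*(-2))) - 15427 = 2*(5 + 6)/(49 + 8*(5 + 6)) - 15427 = 2*11/(49 + 8*11) - 15427 = 2*11/(49 + 88) - 15427 = 2*11/137 - 15427 = 2*11*(1/137) - 15427 = 22/137 - 15427 = -2113477/137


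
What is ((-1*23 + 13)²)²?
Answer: 10000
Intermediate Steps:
((-1*23 + 13)²)² = ((-23 + 13)²)² = ((-10)²)² = 100² = 10000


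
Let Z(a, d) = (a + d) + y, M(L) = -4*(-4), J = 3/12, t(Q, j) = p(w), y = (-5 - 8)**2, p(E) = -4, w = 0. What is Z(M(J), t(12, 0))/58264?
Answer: 181/58264 ≈ 0.0031065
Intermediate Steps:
y = 169 (y = (-13)**2 = 169)
t(Q, j) = -4
J = 1/4 (J = 3*(1/12) = 1/4 ≈ 0.25000)
M(L) = 16
Z(a, d) = 169 + a + d (Z(a, d) = (a + d) + 169 = 169 + a + d)
Z(M(J), t(12, 0))/58264 = (169 + 16 - 4)/58264 = 181*(1/58264) = 181/58264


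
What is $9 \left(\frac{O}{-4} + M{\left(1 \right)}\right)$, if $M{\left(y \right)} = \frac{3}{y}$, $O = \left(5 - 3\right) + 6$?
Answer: $9$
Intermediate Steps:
$O = 8$ ($O = 2 + 6 = 8$)
$9 \left(\frac{O}{-4} + M{\left(1 \right)}\right) = 9 \left(\frac{8}{-4} + \frac{3}{1}\right) = 9 \left(8 \left(- \frac{1}{4}\right) + 3 \cdot 1\right) = 9 \left(-2 + 3\right) = 9 \cdot 1 = 9$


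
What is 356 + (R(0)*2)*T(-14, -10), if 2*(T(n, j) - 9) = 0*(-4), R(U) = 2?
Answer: 392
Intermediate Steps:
T(n, j) = 9 (T(n, j) = 9 + (0*(-4))/2 = 9 + (½)*0 = 9 + 0 = 9)
356 + (R(0)*2)*T(-14, -10) = 356 + (2*2)*9 = 356 + 4*9 = 356 + 36 = 392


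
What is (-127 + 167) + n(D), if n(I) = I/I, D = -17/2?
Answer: 41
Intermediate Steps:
D = -17/2 (D = -17*½ = -17/2 ≈ -8.5000)
n(I) = 1
(-127 + 167) + n(D) = (-127 + 167) + 1 = 40 + 1 = 41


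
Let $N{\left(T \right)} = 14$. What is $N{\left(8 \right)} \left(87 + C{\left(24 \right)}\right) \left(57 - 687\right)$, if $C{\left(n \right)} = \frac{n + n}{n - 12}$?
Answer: $-802620$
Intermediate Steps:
$C{\left(n \right)} = \frac{2 n}{-12 + n}$
$N{\left(8 \right)} \left(87 + C{\left(24 \right)}\right) \left(57 - 687\right) = 14 \left(87 + 2 \cdot 24 \frac{1}{-12 + 24}\right) \left(57 - 687\right) = 14 \left(87 + 2 \cdot 24 \cdot \frac{1}{12}\right) \left(-630\right) = 14 \left(87 + 4\right) \left(-630\right) = 14 \cdot 91 \left(-630\right) = 14 \left(-57330\right) = -802620$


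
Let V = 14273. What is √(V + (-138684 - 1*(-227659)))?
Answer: 12*√717 ≈ 321.32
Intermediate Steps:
√(V + (-138684 - 1*(-227659))) = √(14273 + (-138684 - 1*(-227659))) = √(14273 + (-138684 + 227659)) = √(14273 + 88975) = √103248 = 12*√717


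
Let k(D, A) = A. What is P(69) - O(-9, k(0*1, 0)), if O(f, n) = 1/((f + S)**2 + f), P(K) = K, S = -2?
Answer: 7727/112 ≈ 68.991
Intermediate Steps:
O(f, n) = 1/(f + (-2 + f)**2) (O(f, n) = 1/((f - 2)**2 + f) = 1/((-2 + f)**2 + f) = 1/(f + (-2 + f)**2))
P(69) - O(-9, k(0*1, 0)) = 69 - 1/(-9 + (-2 - 9)**2) = 69 - 1/(-9 + (-11)**2) = 69 - 1/(-9 + 121) = 69 - 1/112 = 7727/112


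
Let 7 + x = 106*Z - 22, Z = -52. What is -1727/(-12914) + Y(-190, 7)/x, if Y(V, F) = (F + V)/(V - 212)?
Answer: 29124986/217921989 ≈ 0.13365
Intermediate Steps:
Y(V, F) = (F + V)/(-212 + V)
x = -5541 (x = -7 + (106*(-52) - 22) = -7 + (-5512 - 22) = -7 - 5534 = -5541)
-1727/(-12914) + Y(-190, 7)/x = -1727/(-12914) + ((7 - 190)/(-212 - 190))/(-5541) = -1727*(-1/12914) + (-183/(-402))*(-1/5541) = 157/1174 - 1/402*(-183)*(-1/5541) = 157/1174 + (61/134)*(-1/5541) = 157/1174 - 61/742494 = 29124986/217921989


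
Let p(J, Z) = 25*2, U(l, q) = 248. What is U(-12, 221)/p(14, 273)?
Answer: 124/25 ≈ 4.9600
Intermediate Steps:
p(J, Z) = 50
U(-12, 221)/p(14, 273) = 248/50 = 248*(1/50) = 124/25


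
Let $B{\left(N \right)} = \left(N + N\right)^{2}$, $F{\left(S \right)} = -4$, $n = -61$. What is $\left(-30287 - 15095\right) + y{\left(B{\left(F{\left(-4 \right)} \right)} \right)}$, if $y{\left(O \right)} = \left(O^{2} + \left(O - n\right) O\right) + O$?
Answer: $-33222$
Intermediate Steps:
$B{\left(N \right)} = 4 N^{2}$ ($B{\left(N \right)} = \left(2 N\right)^{2} = 4 N^{2}$)
$y{\left(O \right)} = O + O^{2} + O \left(61 + O\right)$ ($y{\left(O \right)} = \left(O^{2} + \left(O - -61\right) O\right) + O = \left(O^{2} + \left(O + 61\right) O\right) + O = \left(O^{2} + \left(61 + O\right) O\right) + O = \left(O^{2} + O \left(61 + O\right)\right) + O = O + O^{2} + O \left(61 + O\right)$)
$\left(-30287 - 15095\right) + y{\left(B{\left(F{\left(-4 \right)} \right)} \right)} = \left(-30287 - 15095\right) + 2 \cdot 4 \left(-4\right)^{2} \left(31 + 4 \left(-4\right)^{2}\right) = -45382 + 2 \cdot 4 \cdot 16 \left(31 + 4 \cdot 16\right) = -45382 + 2 \cdot 64 \left(31 + 64\right) = -45382 + 2 \cdot 64 \cdot 95 = -45382 + 12160 = -33222$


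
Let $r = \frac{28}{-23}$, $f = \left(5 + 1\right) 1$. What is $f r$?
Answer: $- \frac{168}{23} \approx -7.3043$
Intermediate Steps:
$f = 6$ ($f = 6 \cdot 1 = 6$)
$r = - \frac{28}{23}$ ($r = 28 \left(- \frac{1}{23}\right) = - \frac{28}{23} \approx -1.2174$)
$f r = 6 \left(- \frac{28}{23}\right) = - \frac{168}{23}$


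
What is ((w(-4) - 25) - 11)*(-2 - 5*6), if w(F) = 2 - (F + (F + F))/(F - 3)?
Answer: 8000/7 ≈ 1142.9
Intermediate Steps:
w(F) = 2 - 3*F/(-3 + F) (w(F) = 2 - (F + 2*F)/(-3 + F) = 2 - 3*F/(-3 + F))
((w(-4) - 25) - 11)*(-2 - 5*6) = (((-6 - 1*(-4))/(-3 - 4) - 25) - 11)*(-2 - 5*6) = (((-6 + 4)/(-7) - 25) - 11)*(-2 - 30) = ((-1/7*(-2) - 25) - 11)*(-32) = ((2/7 - 25) - 11)*(-32) = (-173/7 - 11)*(-32) = -250/7*(-32) = 8000/7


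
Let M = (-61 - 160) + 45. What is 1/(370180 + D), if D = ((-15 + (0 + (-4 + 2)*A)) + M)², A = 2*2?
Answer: 1/409781 ≈ 2.4403e-6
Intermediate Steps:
A = 4
M = -176 (M = -221 + 45 = -176)
D = 39601 (D = ((-15 + (0 + (-4 + 2)*4)) - 176)² = ((-15 + (0 - 2*4)) - 176)² = ((-15 + (0 - 8)) - 176)² = ((-15 - 8) - 176)² = (-23 - 176)² = (-199)² = 39601)
1/(370180 + D) = 1/(370180 + 39601) = 1/409781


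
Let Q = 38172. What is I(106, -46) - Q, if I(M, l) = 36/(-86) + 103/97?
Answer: -159212729/4171 ≈ -38171.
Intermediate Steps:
I(M, l) = 2683/4171 (I(M, l) = 36*(-1/86) + 103*(1/97) = -18/43 + 103/97 = 2683/4171)
I(106, -46) - Q = 2683/4171 - 1*38172 = 2683/4171 - 38172 = -159212729/4171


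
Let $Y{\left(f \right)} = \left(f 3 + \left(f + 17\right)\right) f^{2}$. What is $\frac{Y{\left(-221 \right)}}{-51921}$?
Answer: $\frac{14115049}{17307} \approx 815.57$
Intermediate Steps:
$Y{\left(f \right)} = f^{2} \left(17 + 4 f\right)$ ($Y{\left(f \right)} = \left(3 f + \left(17 + f\right)\right) f^{2} = \left(17 + 4 f\right) f^{2} = f^{2} \left(17 + 4 f\right)$)
$\frac{Y{\left(-221 \right)}}{-51921} = \frac{\left(-221\right)^{2} \left(17 + 4 \left(-221\right)\right)}{-51921} = 48841 \left(17 - 884\right) \left(- \frac{1}{51921}\right) = 48841 \left(-867\right) \left(- \frac{1}{51921}\right) = \left(-42345147\right) \left(- \frac{1}{51921}\right) = \frac{14115049}{17307}$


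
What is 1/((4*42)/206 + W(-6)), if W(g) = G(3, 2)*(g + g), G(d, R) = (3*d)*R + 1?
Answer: -103/23400 ≈ -0.0044017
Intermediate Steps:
G(d, R) = 1 + 3*R*d (G(d, R) = 3*R*d + 1 = 1 + 3*R*d)
W(g) = 38*g (W(g) = (1 + 3*2*3)*(g + g) = (1 + 18)*(2*g) = 19*(2*g) = 38*g)
1/((4*42)/206 + W(-6)) = 1/((4*42)/206 + 38*(-6)) = 1/(168*(1/206) - 228) = 1/(84/103 - 228) = 1/(-23400/103) = -103/23400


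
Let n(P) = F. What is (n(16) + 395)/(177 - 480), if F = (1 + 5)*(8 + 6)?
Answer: -479/303 ≈ -1.5809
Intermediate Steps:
F = 84 (F = 6*14 = 84)
n(P) = 84
(n(16) + 395)/(177 - 480) = (84 + 395)/(177 - 480) = 479/(-303) = 479*(-1/303) = -479/303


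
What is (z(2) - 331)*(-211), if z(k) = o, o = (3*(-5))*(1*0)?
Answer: 69841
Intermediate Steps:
o = 0 (o = -15*0 = 0)
z(k) = 0
(z(2) - 331)*(-211) = (0 - 331)*(-211) = -331*(-211) = 69841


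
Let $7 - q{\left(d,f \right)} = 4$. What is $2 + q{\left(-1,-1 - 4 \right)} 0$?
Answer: $2$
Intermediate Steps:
$q{\left(d,f \right)} = 3$ ($q{\left(d,f \right)} = 7 - 4 = 3$)
$2 + q{\left(-1,-1 - 4 \right)} 0 = 2 + 3 \cdot 0 = 2 + 0 = 2$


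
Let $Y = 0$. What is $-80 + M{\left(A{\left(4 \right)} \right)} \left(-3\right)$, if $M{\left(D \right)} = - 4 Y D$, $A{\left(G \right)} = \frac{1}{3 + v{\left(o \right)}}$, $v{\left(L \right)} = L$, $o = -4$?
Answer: $-80$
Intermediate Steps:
$A{\left(G \right)} = -1$ ($A{\left(G \right)} = \frac{1}{3 - 4} = \frac{1}{-1} = -1$)
$M{\left(D \right)} = 0$ ($M{\left(D \right)} = \left(-4\right) 0 D = 0 D = 0$)
$-80 + M{\left(A{\left(4 \right)} \right)} \left(-3\right) = -80 + 0 \left(-3\right) = -80 + 0 = -80$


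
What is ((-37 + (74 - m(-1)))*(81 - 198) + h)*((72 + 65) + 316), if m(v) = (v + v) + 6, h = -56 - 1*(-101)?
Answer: -1728648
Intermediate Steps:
h = 45 (h = -56 + 101 = 45)
m(v) = 6 + 2*v (m(v) = 2*v + 6 = 6 + 2*v)
((-37 + (74 - m(-1)))*(81 - 198) + h)*((72 + 65) + 316) = ((-37 + (74 - (6 + 2*(-1))))*(81 - 198) + 45)*((72 + 65) + 316) = ((-37 + (74 - (6 - 2)))*(-117) + 45)*(137 + 316) = ((-37 + (74 - 1*4))*(-117) + 45)*453 = ((-37 + (74 - 4))*(-117) + 45)*453 = ((-37 + 70)*(-117) + 45)*453 = (33*(-117) + 45)*453 = (-3861 + 45)*453 = -3816*453 = -1728648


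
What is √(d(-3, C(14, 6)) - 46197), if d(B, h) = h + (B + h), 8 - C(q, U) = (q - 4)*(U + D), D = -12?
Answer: 4*I*√2879 ≈ 214.63*I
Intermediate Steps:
C(q, U) = 8 - (-12 + U)*(-4 + q) (C(q, U) = 8 - (q - 4)*(U - 12) = 8 - (-4 + q)*(-12 + U) = 8 - (-12 + U)*(-4 + q))
d(B, h) = B + 2*h
√(d(-3, C(14, 6)) - 46197) = √((-3 + 2*(-40 + 4*6 + 12*14 - 1*6*14)) - 46197) = √((-3 + 2*(-40 + 24 + 168 - 84)) - 46197) = √((-3 + 2*68) - 46197) = √((-3 + 136) - 46197) = √(133 - 46197) = √(-46064) = 4*I*√2879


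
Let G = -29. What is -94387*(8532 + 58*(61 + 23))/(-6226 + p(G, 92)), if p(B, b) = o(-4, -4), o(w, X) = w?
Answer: 632581674/3115 ≈ 2.0308e+5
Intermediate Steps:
p(B, b) = -4
-94387*(8532 + 58*(61 + 23))/(-6226 + p(G, 92)) = -94387*(8532 + 58*(61 + 23))/(-6226 - 4) = -94387/((-6230/(8532 + 58*84))) = -94387/((-6230/(8532 + 4872))) = -94387/((-6230/13404)) = -94387/((-6230*1/13404)) = -94387/(-3115/6702) = -94387*(-6702/3115) = 632581674/3115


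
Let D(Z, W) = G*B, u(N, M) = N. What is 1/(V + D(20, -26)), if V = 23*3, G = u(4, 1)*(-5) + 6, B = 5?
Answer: -1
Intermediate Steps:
G = -14 (G = 4*(-5) + 6 = -20 + 6 = -14)
D(Z, W) = -70 (D(Z, W) = -14*5 = -70)
V = 69
1/(V + D(20, -26)) = 1/(69 - 70) = 1/(-1) = -1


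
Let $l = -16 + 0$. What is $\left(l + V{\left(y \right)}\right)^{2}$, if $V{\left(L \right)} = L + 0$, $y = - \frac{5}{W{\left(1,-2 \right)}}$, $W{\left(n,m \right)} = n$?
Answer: $441$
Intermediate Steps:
$y = -5$ ($y = - \frac{5}{1} = \left(-5\right) 1 = -5$)
$V{\left(L \right)} = L$
$l = -16$
$\left(l + V{\left(y \right)}\right)^{2} = \left(-16 - 5\right)^{2} = \left(-21\right)^{2} = 441$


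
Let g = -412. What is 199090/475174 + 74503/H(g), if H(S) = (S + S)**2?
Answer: 85289610181/161315870912 ≈ 0.52871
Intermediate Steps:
H(S) = 4*S**2 (H(S) = (2*S)**2 = 4*S**2)
199090/475174 + 74503/H(g) = 199090/475174 + 74503/((4*(-412)**2)) = 199090*(1/475174) + 74503/((4*169744)) = 99545/237587 + 74503/678976 = 85289610181/161315870912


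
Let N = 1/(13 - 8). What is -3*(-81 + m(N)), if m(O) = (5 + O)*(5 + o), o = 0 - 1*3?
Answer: 1059/5 ≈ 211.80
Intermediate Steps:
o = -3 (o = 0 - 3 = -3)
N = ⅕ (N = 1/5 = ⅕ ≈ 0.20000)
m(O) = 10 + 2*O (m(O) = (5 + O)*(5 - 3) = (5 + O)*2 = 10 + 2*O)
-3*(-81 + m(N)) = -3*(-81 + (10 + 2*(⅕))) = -3*(-81 + (10 + ⅖)) = -3*(-81 + 52/5) = -3*(-353/5) = 1059/5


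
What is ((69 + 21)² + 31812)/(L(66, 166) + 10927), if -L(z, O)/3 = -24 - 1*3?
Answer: 4989/1376 ≈ 3.6257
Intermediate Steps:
L(z, O) = 81 (L(z, O) = -3*(-24 - 1*3) = -3*(-24 - 3) = -3*(-27) = 81)
((69 + 21)² + 31812)/(L(66, 166) + 10927) = ((69 + 21)² + 31812)/(81 + 10927) = (90² + 31812)/11008 = (8100 + 31812)*(1/11008) = 39912*(1/11008) = 4989/1376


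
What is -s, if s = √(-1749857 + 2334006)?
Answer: -√584149 ≈ -764.30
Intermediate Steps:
s = √584149 ≈ 764.30
-s = -√584149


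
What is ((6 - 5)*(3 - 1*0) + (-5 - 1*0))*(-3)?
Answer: 6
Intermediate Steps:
((6 - 5)*(3 - 1*0) + (-5 - 1*0))*(-3) = (1*(3 + 0) + (-5 + 0))*(-3) = (1*3 - 5)*(-3) = (3 - 5)*(-3) = -2*(-3) = 6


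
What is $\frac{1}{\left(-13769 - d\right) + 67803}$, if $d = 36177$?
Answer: $\frac{1}{17857} \approx 5.6 \cdot 10^{-5}$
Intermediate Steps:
$\frac{1}{\left(-13769 - d\right) + 67803} = \frac{1}{\left(-13769 - 36177\right) + 67803} = \frac{1}{-49946 + 67803} = \frac{1}{17857}$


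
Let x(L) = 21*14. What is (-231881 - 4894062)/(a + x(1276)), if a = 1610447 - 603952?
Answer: -5125943/1006789 ≈ -5.0914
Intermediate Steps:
a = 1006495
x(L) = 294
(-231881 - 4894062)/(a + x(1276)) = (-231881 - 4894062)/(1006495 + 294) = -5125943/1006789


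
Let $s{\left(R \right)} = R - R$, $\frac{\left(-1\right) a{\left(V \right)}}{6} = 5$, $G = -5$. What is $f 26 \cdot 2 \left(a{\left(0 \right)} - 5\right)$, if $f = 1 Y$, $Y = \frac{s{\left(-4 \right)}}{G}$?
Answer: $0$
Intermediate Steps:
$a{\left(V \right)} = -30$ ($a{\left(V \right)} = \left(-6\right) 5 = -30$)
$s{\left(R \right)} = 0$
$Y = 0$ ($Y = \frac{0}{-5} = 0 \left(- \frac{1}{5}\right) = 0$)
$f = 0$ ($f = 1 \cdot 0 = 0$)
$f 26 \cdot 2 \left(a{\left(0 \right)} - 5\right) = 0 \cdot 26 \cdot 2 \left(-30 - 5\right) = 0 \cdot 2 \left(-35\right) = 0 \left(-70\right) = 0$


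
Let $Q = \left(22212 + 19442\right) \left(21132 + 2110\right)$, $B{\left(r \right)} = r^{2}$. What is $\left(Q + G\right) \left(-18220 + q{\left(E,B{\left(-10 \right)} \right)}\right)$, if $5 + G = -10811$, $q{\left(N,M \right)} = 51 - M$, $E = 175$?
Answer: $-17686428116588$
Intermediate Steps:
$G = -10816$ ($G = -5 - 10811 = -10816$)
$Q = 968122268$ ($Q = 41654 \cdot 23242 = 968122268$)
$\left(Q + G\right) \left(-18220 + q{\left(E,B{\left(-10 \right)} \right)}\right) = \left(968122268 - 10816\right) \left(-18220 + \left(51 - \left(-10\right)^{2}\right)\right) = 968111452 \left(-18220 + \left(51 - 100\right)\right) = 968111452 \left(-18220 - 49\right) = 968111452 \left(-18269\right) = -17686428116588$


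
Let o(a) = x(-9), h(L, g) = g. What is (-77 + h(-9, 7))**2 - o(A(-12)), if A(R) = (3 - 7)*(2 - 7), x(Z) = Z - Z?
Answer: 4900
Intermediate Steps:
x(Z) = 0
A(R) = 20 (A(R) = -4*(-5) = 20)
o(a) = 0
(-77 + h(-9, 7))**2 - o(A(-12)) = (-77 + 7)**2 - 1*0 = (-70)**2 + 0 = 4900 + 0 = 4900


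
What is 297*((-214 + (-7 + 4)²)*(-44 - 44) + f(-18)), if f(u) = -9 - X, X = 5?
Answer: 5353722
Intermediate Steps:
f(u) = -14 (f(u) = -9 - 1*5 = -9 - 5 = -14)
297*((-214 + (-7 + 4)²)*(-44 - 44) + f(-18)) = 297*((-214 + (-7 + 4)²)*(-44 - 44) - 14) = 297*((-214 + (-3)²)*(-88) - 14) = 297*((-214 + 9)*(-88) - 14) = 297*(-205*(-88) - 14) = 297*(18040 - 14) = 297*18026 = 5353722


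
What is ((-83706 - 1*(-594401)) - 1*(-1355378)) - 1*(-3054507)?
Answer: 4920580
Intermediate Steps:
((-83706 - 1*(-594401)) - 1*(-1355378)) - 1*(-3054507) = ((-83706 + 594401) + 1355378) + 3054507 = (510695 + 1355378) + 3054507 = 1866073 + 3054507 = 4920580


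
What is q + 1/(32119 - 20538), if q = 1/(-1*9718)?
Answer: -1863/112544158 ≈ -1.6554e-5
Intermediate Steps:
q = -1/9718 (q = 1/(-9718) = -1/9718 ≈ -0.00010290)
q + 1/(32119 - 20538) = -1/9718 + 1/(32119 - 20538) = -1/9718 + 1/11581 = -1863/112544158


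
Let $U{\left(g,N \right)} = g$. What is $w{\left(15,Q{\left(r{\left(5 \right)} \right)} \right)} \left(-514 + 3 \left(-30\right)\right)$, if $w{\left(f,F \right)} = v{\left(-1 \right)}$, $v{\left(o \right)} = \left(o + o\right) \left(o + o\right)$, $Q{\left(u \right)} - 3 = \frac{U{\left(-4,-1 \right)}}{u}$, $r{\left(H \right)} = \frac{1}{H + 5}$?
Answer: $-2416$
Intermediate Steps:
$r{\left(H \right)} = \frac{1}{5 + H}$
$Q{\left(u \right)} = 3 - \frac{4}{u}$
$v{\left(o \right)} = 4 o^{2}$ ($v{\left(o \right)} = 2 o 2 o = 4 o^{2}$)
$w{\left(f,F \right)} = 4$ ($w{\left(f,F \right)} = 4 \left(-1\right)^{2} = 4 \cdot 1 = 4$)
$w{\left(15,Q{\left(r{\left(5 \right)} \right)} \right)} \left(-514 + 3 \left(-30\right)\right) = 4 \left(-514 + 3 \left(-30\right)\right) = 4 \left(-514 - 90\right) = 4 \left(-604\right) = -2416$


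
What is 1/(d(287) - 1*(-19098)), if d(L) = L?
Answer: 1/19385 ≈ 5.1586e-5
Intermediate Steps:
1/(d(287) - 1*(-19098)) = 1/(287 - 1*(-19098)) = 1/(287 + 19098) = 1/19385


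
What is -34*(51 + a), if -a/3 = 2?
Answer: -1530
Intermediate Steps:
a = -6 (a = -3*2 = -6)
-34*(51 + a) = -34*(51 - 6) = -34*45 = -1530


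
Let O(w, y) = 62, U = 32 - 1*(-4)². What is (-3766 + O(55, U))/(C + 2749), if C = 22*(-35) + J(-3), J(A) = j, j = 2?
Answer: -3704/1981 ≈ -1.8698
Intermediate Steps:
U = 16 (U = 32 - 1*16 = 32 - 16 = 16)
J(A) = 2
C = -768 (C = 22*(-35) + 2 = -770 + 2 = -768)
(-3766 + O(55, U))/(C + 2749) = (-3766 + 62)/(-768 + 2749) = -3704/1981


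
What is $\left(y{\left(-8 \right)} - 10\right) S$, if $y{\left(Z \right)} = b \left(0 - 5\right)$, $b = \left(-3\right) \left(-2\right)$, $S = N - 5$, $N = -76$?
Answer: $3240$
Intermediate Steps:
$S = -81$ ($S = -76 - 5 = -81$)
$b = 6$
$y{\left(Z \right)} = -30$ ($y{\left(Z \right)} = 6 \left(0 - 5\right) = 6 \left(-5\right) = -30$)
$\left(y{\left(-8 \right)} - 10\right) S = \left(-30 - 10\right) \left(-81\right) = \left(-40\right) \left(-81\right) = 3240$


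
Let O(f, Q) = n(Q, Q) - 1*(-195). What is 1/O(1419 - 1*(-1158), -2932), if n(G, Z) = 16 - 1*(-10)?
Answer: 1/221 ≈ 0.0045249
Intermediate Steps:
n(G, Z) = 26 (n(G, Z) = 16 + 10 = 26)
O(f, Q) = 221 (O(f, Q) = 26 - 1*(-195) = 26 + 195 = 221)
1/O(1419 - 1*(-1158), -2932) = 1/221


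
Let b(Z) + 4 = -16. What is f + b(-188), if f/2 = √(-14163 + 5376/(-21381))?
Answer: -20 + 2*I*√719410020611/7127 ≈ -20.0 + 238.02*I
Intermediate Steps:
b(Z) = -20 (b(Z) = -4 - 16 = -20)
f = 2*I*√719410020611/7127 (f = 2*√(-14163 + 5376/(-21381)) = 2*√(-14163 + 5376*(-1/21381)) = 2*√(-14163 - 1792/7127) = 2*√(-100941493/7127) = 2*(I*√719410020611/7127) = 2*I*√719410020611/7127 ≈ 238.02*I)
f + b(-188) = 2*I*√719410020611/7127 - 20 = -20 + 2*I*√719410020611/7127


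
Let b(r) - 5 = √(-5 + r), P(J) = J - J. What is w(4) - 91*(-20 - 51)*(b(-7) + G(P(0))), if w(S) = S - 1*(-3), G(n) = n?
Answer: 32312 + 12922*I*√3 ≈ 32312.0 + 22382.0*I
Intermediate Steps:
P(J) = 0
b(r) = 5 + √(-5 + r)
w(S) = 3 + S (w(S) = S + 3 = 3 + S)
w(4) - 91*(-20 - 51)*(b(-7) + G(P(0))) = (3 + 4) - 91*(-20 - 51)*((5 + √(-5 - 7)) + 0) = 7 - (-6461)*((5 + √(-12)) + 0) = 7 - (-6461)*((5 + 2*I*√3) + 0) = 7 - (-6461)*(5 + 2*I*√3) = 7 - 91*(-355 - 142*I*√3) = 7 + (32305 + 12922*I*√3) = 32312 + 12922*I*√3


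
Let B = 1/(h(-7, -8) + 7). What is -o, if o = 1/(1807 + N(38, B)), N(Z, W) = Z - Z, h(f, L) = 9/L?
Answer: -1/1807 ≈ -0.00055340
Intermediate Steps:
B = 8/47 (B = 1/(9/(-8) + 7) = 1/(9*(-1/8) + 7) = 1/(-9/8 + 7) = 1/(47/8) = 8/47 ≈ 0.17021)
N(Z, W) = 0
o = 1/1807 (o = 1/(1807 + 0) = 1/1807 ≈ 0.00055340)
-o = -1*1/1807 = -1/1807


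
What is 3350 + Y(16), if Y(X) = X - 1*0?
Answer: 3366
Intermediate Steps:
Y(X) = X (Y(X) = X + 0 = X)
3350 + Y(16) = 3350 + 16 = 3366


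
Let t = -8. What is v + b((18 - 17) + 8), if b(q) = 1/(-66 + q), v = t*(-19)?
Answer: 8663/57 ≈ 151.98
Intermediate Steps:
v = 152 (v = -8*(-19) = 152)
v + b((18 - 17) + 8) = 152 + 1/(-66 + ((18 - 17) + 8)) = 152 + 1/(-66 + (1 + 8)) = 152 + 1/(-66 + 9) = 152 + 1/(-57) = 152 - 1/57 = 8663/57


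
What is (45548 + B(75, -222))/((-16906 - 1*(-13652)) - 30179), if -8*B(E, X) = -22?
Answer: -182203/133732 ≈ -1.3624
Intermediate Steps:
B(E, X) = 11/4 (B(E, X) = -⅛*(-22) = 11/4)
(45548 + B(75, -222))/((-16906 - 1*(-13652)) - 30179) = (45548 + 11/4)/((-16906 - 1*(-13652)) - 30179) = 182203/(4*((-16906 + 13652) - 30179)) = 182203/(4*(-3254 - 30179)) = (182203/4)/(-33433) = (182203/4)*(-1/33433) = -182203/133732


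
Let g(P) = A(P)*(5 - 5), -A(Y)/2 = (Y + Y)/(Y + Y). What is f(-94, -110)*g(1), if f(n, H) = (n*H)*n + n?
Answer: 0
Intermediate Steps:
A(Y) = -2 (A(Y) = -2*(Y + Y)/(Y + Y) = -2*2*Y/(2*Y) = -2*2*Y*1/(2*Y) = -2*1 = -2)
f(n, H) = n + H*n² (f(n, H) = (H*n)*n + n = H*n² + n = n + H*n²)
g(P) = 0 (g(P) = -2*(5 - 5) = -2*0 = 0)
f(-94, -110)*g(1) = -94*(1 - 110*(-94))*0 = -94*(1 + 10340)*0 = -94*10341*0 = -972054*0 = 0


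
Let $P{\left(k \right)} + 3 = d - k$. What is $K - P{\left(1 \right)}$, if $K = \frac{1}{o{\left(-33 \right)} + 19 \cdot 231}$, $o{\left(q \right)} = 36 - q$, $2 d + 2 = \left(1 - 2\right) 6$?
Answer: $\frac{35665}{4458} \approx 8.0002$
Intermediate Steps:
$d = -4$ ($d = -1 + \frac{\left(1 - 2\right) 6}{2} = -1 + \frac{\left(-1\right) 6}{2} = -1 + \frac{1}{2} \left(-6\right) = -1 - 3 = -4$)
$P{\left(k \right)} = -7 - k$ ($P{\left(k \right)} = -3 - \left(4 + k\right) = -7 - k$)
$K = \frac{1}{4458}$ ($K = \frac{1}{\left(36 - -33\right) + 19 \cdot 231} = \frac{1}{\left(36 + 33\right) + 4389} = \frac{1}{69 + 4389} = \frac{1}{4458} \approx 0.00022432$)
$K - P{\left(1 \right)} = \frac{1}{4458} - \left(-7 - 1\right) = \frac{1}{4458} - -8 = \frac{1}{4458} + 8 = \frac{35665}{4458}$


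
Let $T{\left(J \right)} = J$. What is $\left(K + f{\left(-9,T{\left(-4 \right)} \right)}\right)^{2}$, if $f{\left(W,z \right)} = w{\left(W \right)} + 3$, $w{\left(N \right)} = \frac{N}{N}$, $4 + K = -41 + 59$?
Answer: $324$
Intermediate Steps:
$K = 14$ ($K = -4 + \left(-41 + 59\right) = -4 + 18 = 14$)
$w{\left(N \right)} = 1$
$f{\left(W,z \right)} = 4$ ($f{\left(W,z \right)} = 1 + 3 = 4$)
$\left(K + f{\left(-9,T{\left(-4 \right)} \right)}\right)^{2} = \left(14 + 4\right)^{2} = 18^{2} = 324$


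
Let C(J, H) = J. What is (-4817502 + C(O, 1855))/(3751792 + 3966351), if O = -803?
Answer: -4818305/7718143 ≈ -0.62428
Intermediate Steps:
(-4817502 + C(O, 1855))/(3751792 + 3966351) = (-4817502 - 803)/(3751792 + 3966351) = -4818305/7718143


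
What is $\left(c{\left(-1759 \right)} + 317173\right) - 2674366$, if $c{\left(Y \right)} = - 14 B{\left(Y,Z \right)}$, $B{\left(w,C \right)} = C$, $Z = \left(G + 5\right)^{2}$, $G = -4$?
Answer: $-2357207$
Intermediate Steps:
$Z = 1$ ($Z = \left(-4 + 5\right)^{2} = 1^{2} = 1$)
$c{\left(Y \right)} = -14$ ($c{\left(Y \right)} = \left(-14\right) 1 = -14$)
$\left(c{\left(-1759 \right)} + 317173\right) - 2674366 = \left(-14 + 317173\right) - 2674366 = 317159 - 2674366 = -2357207$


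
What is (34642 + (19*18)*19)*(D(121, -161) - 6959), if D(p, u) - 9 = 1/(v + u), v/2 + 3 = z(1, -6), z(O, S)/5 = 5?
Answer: -33453032140/117 ≈ -2.8592e+8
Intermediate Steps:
z(O, S) = 25 (z(O, S) = 5*5 = 25)
v = 44 (v = -6 + 2*25 = -6 + 50 = 44)
D(p, u) = 9 + 1/(44 + u)
(34642 + (19*18)*19)*(D(121, -161) - 6959) = (34642 + (19*18)*19)*((397 + 9*(-161))/(44 - 161) - 6959) = (34642 + 342*19)*((397 - 1449)/(-117) - 6959) = (34642 + 6498)*(-1/117*(-1052) - 6959) = 41140*(1052/117 - 6959) = 41140*(-813151/117) = -33453032140/117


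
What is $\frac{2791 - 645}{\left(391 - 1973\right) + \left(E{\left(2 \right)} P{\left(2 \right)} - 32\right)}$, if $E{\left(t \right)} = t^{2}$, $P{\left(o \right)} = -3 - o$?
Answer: $- \frac{1073}{817} \approx -1.3133$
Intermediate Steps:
$\frac{2791 - 645}{\left(391 - 1973\right) + \left(E{\left(2 \right)} P{\left(2 \right)} - 32\right)} = \frac{2791 - 645}{\left(391 - 1973\right) - \left(32 - 2^{2} \left(-3 - 2\right)\right)} = \frac{2146}{-1582 - \left(32 - 4 \left(-3 - 2\right)\right)} = \frac{2146}{-1582 + \left(4 \left(-5\right) - 32\right)} = \frac{2146}{-1582 - 52} = \frac{2146}{-1634} = 2146 \left(- \frac{1}{1634}\right) = - \frac{1073}{817}$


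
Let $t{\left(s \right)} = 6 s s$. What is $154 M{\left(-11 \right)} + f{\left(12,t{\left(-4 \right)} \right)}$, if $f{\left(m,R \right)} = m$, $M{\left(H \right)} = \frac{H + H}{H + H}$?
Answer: $166$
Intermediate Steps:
$t{\left(s \right)} = 6 s^{2}$
$M{\left(H \right)} = 1$ ($M{\left(H \right)} = \frac{2 H}{2 H} = 2 H \frac{1}{2 H} = 1$)
$154 M{\left(-11 \right)} + f{\left(12,t{\left(-4 \right)} \right)} = 154 \cdot 1 + 12 = 154 + 12 = 166$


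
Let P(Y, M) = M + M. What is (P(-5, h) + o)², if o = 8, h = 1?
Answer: 100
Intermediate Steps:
P(Y, M) = 2*M
(P(-5, h) + o)² = (2*1 + 8)² = (2 + 8)² = 10² = 100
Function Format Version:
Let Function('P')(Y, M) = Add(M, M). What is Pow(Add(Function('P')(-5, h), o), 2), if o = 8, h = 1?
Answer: 100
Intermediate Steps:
Function('P')(Y, M) = Mul(2, M)
Pow(Add(Function('P')(-5, h), o), 2) = Pow(Add(Mul(2, 1), 8), 2) = Pow(Add(2, 8), 2) = Pow(10, 2) = 100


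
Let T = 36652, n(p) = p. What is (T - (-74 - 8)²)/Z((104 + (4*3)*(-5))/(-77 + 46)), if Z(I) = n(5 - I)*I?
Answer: -7190202/2189 ≈ -3284.7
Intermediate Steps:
Z(I) = I*(5 - I) (Z(I) = (5 - I)*I = I*(5 - I))
(T - (-74 - 8)²)/Z((104 + (4*3)*(-5))/(-77 + 46)) = (36652 - (-74 - 8)²)/((((104 + (4*3)*(-5))/(-77 + 46))*(5 - (104 + (4*3)*(-5))/(-77 + 46)))) = (36652 - 1*(-82)²)/((((104 + 12*(-5))/(-31))*(5 - (104 + 12*(-5))/(-31)))) = (36652 - 1*6724)/((((104 - 60)*(-1/31))*(5 - (104 - 60)*(-1)/31))) = (36652 - 6724)/(((44*(-1/31))*(5 - 44*(-1)/31))) = 29928/((-44*(5 - 1*(-44/31))/31)) = 29928/((-44*(5 + 44/31)/31)) = 29928/((-44/31*199/31)) = 29928/(-8756/961) = 29928*(-961/8756) = -7190202/2189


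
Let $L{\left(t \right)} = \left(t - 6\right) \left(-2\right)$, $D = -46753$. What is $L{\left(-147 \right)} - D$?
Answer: $47059$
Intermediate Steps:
$L{\left(t \right)} = 12 - 2 t$ ($L{\left(t \right)} = \left(-6 + t\right) \left(-2\right) = 12 - 2 t$)
$L{\left(-147 \right)} - D = \left(12 - -294\right) - -46753 = \left(12 + 294\right) + 46753 = 306 + 46753 = 47059$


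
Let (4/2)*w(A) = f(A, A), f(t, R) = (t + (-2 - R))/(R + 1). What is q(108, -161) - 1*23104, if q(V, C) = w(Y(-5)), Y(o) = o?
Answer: -92415/4 ≈ -23104.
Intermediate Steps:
f(t, R) = (-2 + t - R)/(1 + R)
w(A) = -1/(1 + A) (w(A) = ((-2 + A - A)/(1 + A))/2 = (-2/(1 + A))/2 = -1/(1 + A))
q(V, C) = ¼ (q(V, C) = -1/(1 - 5) = -1/(-4) = -1*(-¼) = ¼)
q(108, -161) - 1*23104 = ¼ - 1*23104 = ¼ - 23104 = -92415/4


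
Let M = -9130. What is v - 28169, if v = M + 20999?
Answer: -16300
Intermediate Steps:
v = 11869 (v = -9130 + 20999 = 11869)
v - 28169 = 11869 - 28169 = -16300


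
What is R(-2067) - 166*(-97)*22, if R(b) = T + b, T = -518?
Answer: 351659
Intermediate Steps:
R(b) = -518 + b
R(-2067) - 166*(-97)*22 = (-518 - 2067) - 166*(-97)*22 = -2585 - (-16102)*22 = -2585 - 1*(-354244) = -2585 + 354244 = 351659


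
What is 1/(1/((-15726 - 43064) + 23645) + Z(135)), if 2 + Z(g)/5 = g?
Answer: 35145/23371424 ≈ 0.0015038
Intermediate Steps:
Z(g) = -10 + 5*g
1/(1/((-15726 - 43064) + 23645) + Z(135)) = 1/(1/((-15726 - 43064) + 23645) + (-10 + 5*135)) = 1/(1/(-58790 + 23645) + (-10 + 675)) = 1/(1/(-35145) + 665) = 1/(-1/35145 + 665) = 1/(23371424/35145) = 35145/23371424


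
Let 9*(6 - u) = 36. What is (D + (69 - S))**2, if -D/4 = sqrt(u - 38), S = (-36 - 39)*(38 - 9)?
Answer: 5034960 - 107712*I ≈ 5.035e+6 - 1.0771e+5*I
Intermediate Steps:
S = -2175 (S = -75*29 = -2175)
u = 2 (u = 6 - 1/9*36 = 6 - 4 = 2)
D = -24*I (D = -4*sqrt(2 - 38) = -24*I ≈ -24.0*I)
(D + (69 - S))**2 = (-24*I + (69 - 1*(-2175)))**2 = (-24*I + (69 + 2175))**2 = (-24*I + 2244)**2 = (2244 - 24*I)**2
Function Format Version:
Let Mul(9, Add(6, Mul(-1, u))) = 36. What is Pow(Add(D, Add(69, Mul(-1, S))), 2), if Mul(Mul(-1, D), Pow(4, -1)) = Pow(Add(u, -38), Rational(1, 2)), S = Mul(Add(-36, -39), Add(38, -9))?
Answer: Add(5034960, Mul(-107712, I)) ≈ Add(5.0350e+6, Mul(-1.0771e+5, I))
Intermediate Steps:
S = -2175 (S = Mul(-75, 29) = -2175)
u = 2 (u = Add(6, Mul(Rational(-1, 9), 36)) = Add(6, -4) = 2)
D = Mul(-24, I) (D = Mul(-4, Pow(Add(2, -38), Rational(1, 2))) = Mul(-4, Pow(-36, Rational(1, 2))) = Mul(-4, Mul(6, I)) = Mul(-24, I) ≈ Mul(-24.000, I))
Pow(Add(D, Add(69, Mul(-1, S))), 2) = Pow(Add(Mul(-24, I), Add(69, Mul(-1, -2175))), 2) = Pow(Add(Mul(-24, I), Add(69, 2175)), 2) = Pow(Add(Mul(-24, I), 2244), 2) = Pow(Add(2244, Mul(-24, I)), 2)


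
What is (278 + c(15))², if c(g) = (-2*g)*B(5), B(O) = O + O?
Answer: 484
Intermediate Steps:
B(O) = 2*O
c(g) = -20*g (c(g) = (-2*g)*(2*5) = -2*g*10 = -20*g)
(278 + c(15))² = (278 - 20*15)² = (278 - 300)² = (-22)² = 484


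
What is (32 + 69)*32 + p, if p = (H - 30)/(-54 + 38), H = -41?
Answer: 51783/16 ≈ 3236.4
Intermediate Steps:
p = 71/16 (p = (-41 - 30)/(-54 + 38) = -71/(-16) = -71*(-1/16) = 71/16 ≈ 4.4375)
(32 + 69)*32 + p = (32 + 69)*32 + 71/16 = 101*32 + 71/16 = 3232 + 71/16 = 51783/16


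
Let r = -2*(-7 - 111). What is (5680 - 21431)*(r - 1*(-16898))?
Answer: -269877634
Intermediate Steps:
r = 236 (r = -2*(-118) = 236)
(5680 - 21431)*(r - 1*(-16898)) = (5680 - 21431)*(236 - 1*(-16898)) = -15751*(236 + 16898) = -15751*17134 = -269877634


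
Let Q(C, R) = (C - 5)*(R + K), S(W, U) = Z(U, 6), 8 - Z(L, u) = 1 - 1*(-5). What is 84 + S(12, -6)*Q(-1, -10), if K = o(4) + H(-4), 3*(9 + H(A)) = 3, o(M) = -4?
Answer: 348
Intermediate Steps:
H(A) = -8 (H(A) = -9 + (⅓)*3 = -9 + 1 = -8)
Z(L, u) = 2 (Z(L, u) = 8 - (1 - 1*(-5)) = 8 - (1 + 5) = 8 - 1*6 = 8 - 6 = 2)
S(W, U) = 2
K = -12 (K = -4 - 8 = -12)
Q(C, R) = (-12 + R)*(-5 + C) (Q(C, R) = (C - 5)*(R - 12) = (-5 + C)*(-12 + R) = (-12 + R)*(-5 + C))
84 + S(12, -6)*Q(-1, -10) = 84 + 2*(60 - 12*(-1) - 5*(-10) - 1*(-10)) = 84 + 2*(60 + 12 + 50 + 10) = 84 + 2*132 = 84 + 264 = 348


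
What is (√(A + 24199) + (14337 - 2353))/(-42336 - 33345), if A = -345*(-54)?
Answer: -11984/75681 - √42829/75681 ≈ -0.16108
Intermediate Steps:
A = 18630
(√(A + 24199) + (14337 - 2353))/(-42336 - 33345) = (√(18630 + 24199) + (14337 - 2353))/(-42336 - 33345) = (√42829 + 11984)/(-75681) = (11984 + √42829)*(-1/75681) = -11984/75681 - √42829/75681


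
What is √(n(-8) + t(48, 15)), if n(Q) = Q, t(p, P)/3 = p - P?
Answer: √91 ≈ 9.5394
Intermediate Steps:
t(p, P) = -3*P + 3*p (t(p, P) = 3*(p - P) = -3*P + 3*p)
√(n(-8) + t(48, 15)) = √(-8 + (-3*15 + 3*48)) = √(-8 + (-45 + 144)) = √(-8 + 99) = √91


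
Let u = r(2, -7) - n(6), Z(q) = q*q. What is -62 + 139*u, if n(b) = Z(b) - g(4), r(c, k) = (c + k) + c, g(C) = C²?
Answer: -3259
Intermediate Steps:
r(c, k) = k + 2*c
Z(q) = q²
n(b) = -16 + b² (n(b) = b² - 1*4² = b² - 1*16 = b² - 16 = -16 + b²)
u = -23 (u = (-7 + 2*2) - (-16 + 6²) = (-7 + 4) - (-16 + 36) = -3 - 1*20 = -3 - 20 = -23)
-62 + 139*u = -62 + 139*(-23) = -62 - 3197 = -3259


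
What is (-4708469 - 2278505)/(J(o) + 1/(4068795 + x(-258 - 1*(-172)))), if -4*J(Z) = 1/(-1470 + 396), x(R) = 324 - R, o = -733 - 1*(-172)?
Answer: -122141421285238320/4073501 ≈ -2.9984e+10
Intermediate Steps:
o = -561 (o = -733 + 172 = -561)
J(Z) = 1/4296 (J(Z) = -1/(4*(-1470 + 396)) = -¼/(-1074) = -¼*(-1/1074) = 1/4296)
(-4708469 - 2278505)/(J(o) + 1/(4068795 + x(-258 - 1*(-172)))) = (-4708469 - 2278505)/(1/4296 + 1/(4068795 + (324 - (-258 - 1*(-172))))) = -6986974/(1/4296 + 1/(4068795 + (324 - (-258 + 172)))) = -6986974/(1/4296 + 1/(4068795 + (324 - 1*(-86)))) = -6986974/(1/4296 + 1/(4068795 + (324 + 86))) = -6986974/(1/4296 + 1/(4068795 + 410)) = -6986974/(1/4296 + 1/4069205) = -6986974/4073501/17481304680 = -6986974*17481304680/4073501 = -122141421285238320/4073501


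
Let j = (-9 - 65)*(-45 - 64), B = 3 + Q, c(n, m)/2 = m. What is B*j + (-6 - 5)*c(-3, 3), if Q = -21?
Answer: -145254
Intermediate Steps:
c(n, m) = 2*m
B = -18 (B = 3 - 21 = -18)
j = 8066 (j = -74*(-109) = 8066)
B*j + (-6 - 5)*c(-3, 3) = -18*8066 + (-6 - 5)*(2*3) = -145188 - 11*6 = -145188 - 66 = -145254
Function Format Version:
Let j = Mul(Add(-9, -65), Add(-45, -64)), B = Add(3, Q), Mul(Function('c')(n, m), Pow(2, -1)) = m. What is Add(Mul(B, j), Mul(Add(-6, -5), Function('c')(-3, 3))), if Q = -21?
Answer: -145254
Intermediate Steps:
Function('c')(n, m) = Mul(2, m)
B = -18 (B = Add(3, -21) = -18)
j = 8066 (j = Mul(-74, -109) = 8066)
Add(Mul(B, j), Mul(Add(-6, -5), Function('c')(-3, 3))) = Add(Mul(-18, 8066), Mul(Add(-6, -5), Mul(2, 3))) = Add(-145188, Mul(-11, 6)) = Add(-145188, -66) = -145254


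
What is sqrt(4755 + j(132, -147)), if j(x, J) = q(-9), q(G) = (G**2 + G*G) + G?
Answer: 2*sqrt(1227) ≈ 70.057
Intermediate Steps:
q(G) = G + 2*G**2 (q(G) = (G**2 + G**2) + G = 2*G**2 + G = G + 2*G**2)
j(x, J) = 153 (j(x, J) = -9*(1 + 2*(-9)) = -9*(1 - 18) = -9*(-17) = 153)
sqrt(4755 + j(132, -147)) = sqrt(4755 + 153) = sqrt(4908) = 2*sqrt(1227)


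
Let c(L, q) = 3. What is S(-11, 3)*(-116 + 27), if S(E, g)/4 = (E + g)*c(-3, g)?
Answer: 8544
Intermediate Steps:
S(E, g) = 12*E + 12*g (S(E, g) = 4*((E + g)*3) = 4*(3*E + 3*g) = 12*E + 12*g)
S(-11, 3)*(-116 + 27) = (12*(-11) + 12*3)*(-116 + 27) = (-132 + 36)*(-89) = -96*(-89) = 8544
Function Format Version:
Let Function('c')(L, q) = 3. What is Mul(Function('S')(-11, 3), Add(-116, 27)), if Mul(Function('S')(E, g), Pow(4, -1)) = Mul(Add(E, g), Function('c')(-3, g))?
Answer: 8544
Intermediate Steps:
Function('S')(E, g) = Add(Mul(12, E), Mul(12, g)) (Function('S')(E, g) = Mul(4, Mul(Add(E, g), 3)) = Mul(4, Add(Mul(3, E), Mul(3, g))) = Add(Mul(12, E), Mul(12, g)))
Mul(Function('S')(-11, 3), Add(-116, 27)) = Mul(Add(Mul(12, -11), Mul(12, 3)), Add(-116, 27)) = Mul(Add(-132, 36), -89) = Mul(-96, -89) = 8544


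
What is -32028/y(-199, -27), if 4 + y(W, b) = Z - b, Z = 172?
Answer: -10676/65 ≈ -164.25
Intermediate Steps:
y(W, b) = 168 - b (y(W, b) = -4 + (172 - b) = 168 - b)
-32028/y(-199, -27) = -32028/(168 - 1*(-27)) = -32028/(168 + 27) = -32028/195 = -32028*1/195 = -10676/65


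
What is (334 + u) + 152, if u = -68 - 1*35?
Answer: 383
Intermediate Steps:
u = -103 (u = -68 - 35 = -103)
(334 + u) + 152 = (334 - 103) + 152 = 231 + 152 = 383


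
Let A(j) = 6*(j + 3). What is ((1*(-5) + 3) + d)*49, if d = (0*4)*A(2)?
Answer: -98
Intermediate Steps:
A(j) = 18 + 6*j (A(j) = 6*(3 + j) = 18 + 6*j)
d = 0 (d = (0*4)*(18 + 6*2) = 0*(18 + 12) = 0*30 = 0)
((1*(-5) + 3) + d)*49 = ((1*(-5) + 3) + 0)*49 = ((-5 + 3) + 0)*49 = (-2 + 0)*49 = -2*49 = -98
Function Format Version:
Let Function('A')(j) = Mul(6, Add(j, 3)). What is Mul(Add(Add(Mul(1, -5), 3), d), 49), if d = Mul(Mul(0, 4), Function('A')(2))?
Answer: -98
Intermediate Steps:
Function('A')(j) = Add(18, Mul(6, j)) (Function('A')(j) = Mul(6, Add(3, j)) = Add(18, Mul(6, j)))
d = 0 (d = Mul(Mul(0, 4), Add(18, Mul(6, 2))) = Mul(0, Add(18, 12)) = Mul(0, 30) = 0)
Mul(Add(Add(Mul(1, -5), 3), d), 49) = Mul(Add(Add(Mul(1, -5), 3), 0), 49) = Mul(Add(Add(-5, 3), 0), 49) = Mul(Add(-2, 0), 49) = Mul(-2, 49) = -98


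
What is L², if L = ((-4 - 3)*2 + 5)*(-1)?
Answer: 81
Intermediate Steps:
L = 9 (L = (-7*2 + 5)*(-1) = (-14 + 5)*(-1) = -9*(-1) = 9)
L² = 9² = 81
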